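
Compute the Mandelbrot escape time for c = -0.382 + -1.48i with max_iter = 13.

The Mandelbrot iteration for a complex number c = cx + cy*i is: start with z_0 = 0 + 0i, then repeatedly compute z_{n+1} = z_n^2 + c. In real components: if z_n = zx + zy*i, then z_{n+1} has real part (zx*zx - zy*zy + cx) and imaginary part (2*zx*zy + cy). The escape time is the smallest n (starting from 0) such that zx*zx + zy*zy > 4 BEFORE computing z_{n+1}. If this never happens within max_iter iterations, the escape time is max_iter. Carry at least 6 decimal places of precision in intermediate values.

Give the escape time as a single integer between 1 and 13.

Answer: 2

Derivation:
z_0 = 0 + 0i, c = -0.3820 + -1.4800i
Iter 1: z = -0.3820 + -1.4800i, |z|^2 = 2.3363
Iter 2: z = -2.4265 + -0.3493i, |z|^2 = 6.0098
Escaped at iteration 2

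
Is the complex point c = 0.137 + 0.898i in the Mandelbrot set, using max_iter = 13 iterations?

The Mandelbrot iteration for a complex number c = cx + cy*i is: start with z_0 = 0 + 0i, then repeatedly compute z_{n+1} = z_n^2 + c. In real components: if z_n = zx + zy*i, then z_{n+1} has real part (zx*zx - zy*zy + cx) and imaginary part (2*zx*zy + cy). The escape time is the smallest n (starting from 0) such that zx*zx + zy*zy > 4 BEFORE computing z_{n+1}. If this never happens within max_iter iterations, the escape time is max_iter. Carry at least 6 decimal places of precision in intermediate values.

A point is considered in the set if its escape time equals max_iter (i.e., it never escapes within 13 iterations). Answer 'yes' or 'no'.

z_0 = 0 + 0i, c = 0.1370 + 0.8980i
Iter 1: z = 0.1370 + 0.8980i, |z|^2 = 0.8252
Iter 2: z = -0.6506 + 1.1441i, |z|^2 = 1.7322
Iter 3: z = -0.7485 + -0.5907i, |z|^2 = 0.9092
Iter 4: z = 0.3483 + 1.7823i, |z|^2 = 3.2981
Iter 5: z = -2.9184 + 2.1397i, |z|^2 = 13.0956
Escaped at iteration 5

Answer: no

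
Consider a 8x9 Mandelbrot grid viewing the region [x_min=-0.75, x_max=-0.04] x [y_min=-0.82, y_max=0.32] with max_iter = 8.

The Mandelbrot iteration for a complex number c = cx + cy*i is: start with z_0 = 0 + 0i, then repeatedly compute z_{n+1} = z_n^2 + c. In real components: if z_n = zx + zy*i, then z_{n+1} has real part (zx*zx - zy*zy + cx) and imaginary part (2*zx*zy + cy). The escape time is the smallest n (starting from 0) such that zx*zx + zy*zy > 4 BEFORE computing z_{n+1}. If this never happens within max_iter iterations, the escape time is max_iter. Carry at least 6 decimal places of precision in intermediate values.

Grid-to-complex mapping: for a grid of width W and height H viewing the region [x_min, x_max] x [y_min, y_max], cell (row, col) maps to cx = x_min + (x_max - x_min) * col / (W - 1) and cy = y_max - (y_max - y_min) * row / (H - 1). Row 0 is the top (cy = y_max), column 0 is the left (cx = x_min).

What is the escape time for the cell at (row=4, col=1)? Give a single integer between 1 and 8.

z_0 = 0 + 0i, c = -0.6486 + -0.2500i
Iter 1: z = -0.6486 + -0.2500i, |z|^2 = 0.4831
Iter 2: z = -0.2904 + 0.0743i, |z|^2 = 0.0899
Iter 3: z = -0.5697 + -0.2931i, |z|^2 = 0.4105
Iter 4: z = -0.4099 + 0.0840i, |z|^2 = 0.1751
Iter 5: z = -0.4876 + -0.3189i, |z|^2 = 0.3395
Iter 6: z = -0.5125 + 0.0610i, |z|^2 = 0.2664
Iter 7: z = -0.3896 + -0.3125i, |z|^2 = 0.2495

Answer: 8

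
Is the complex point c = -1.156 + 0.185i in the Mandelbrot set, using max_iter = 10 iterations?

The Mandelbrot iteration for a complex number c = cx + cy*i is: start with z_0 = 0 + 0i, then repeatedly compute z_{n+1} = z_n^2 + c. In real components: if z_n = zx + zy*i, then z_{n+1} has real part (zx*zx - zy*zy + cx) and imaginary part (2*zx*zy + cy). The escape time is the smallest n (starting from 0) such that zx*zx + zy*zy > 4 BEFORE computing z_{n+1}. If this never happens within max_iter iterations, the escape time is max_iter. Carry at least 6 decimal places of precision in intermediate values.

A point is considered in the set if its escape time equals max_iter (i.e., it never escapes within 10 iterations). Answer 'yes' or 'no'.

z_0 = 0 + 0i, c = -1.1560 + 0.1850i
Iter 1: z = -1.1560 + 0.1850i, |z|^2 = 1.3706
Iter 2: z = 0.1461 + -0.2427i, |z|^2 = 0.0803
Iter 3: z = -1.1936 + 0.1141i, |z|^2 = 1.4376
Iter 4: z = 0.2556 + -0.0873i, |z|^2 = 0.0729
Iter 5: z = -1.0983 + 0.1404i, |z|^2 = 1.2260
Iter 6: z = 0.0306 + -0.1233i, |z|^2 = 0.0161
Iter 7: z = -1.1703 + 0.1775i, |z|^2 = 1.4010
Iter 8: z = 0.1821 + -0.2304i, |z|^2 = 0.0862
Iter 9: z = -1.1759 + 0.1011i, |z|^2 = 1.3930
Did not escape in 10 iterations → in set

Answer: yes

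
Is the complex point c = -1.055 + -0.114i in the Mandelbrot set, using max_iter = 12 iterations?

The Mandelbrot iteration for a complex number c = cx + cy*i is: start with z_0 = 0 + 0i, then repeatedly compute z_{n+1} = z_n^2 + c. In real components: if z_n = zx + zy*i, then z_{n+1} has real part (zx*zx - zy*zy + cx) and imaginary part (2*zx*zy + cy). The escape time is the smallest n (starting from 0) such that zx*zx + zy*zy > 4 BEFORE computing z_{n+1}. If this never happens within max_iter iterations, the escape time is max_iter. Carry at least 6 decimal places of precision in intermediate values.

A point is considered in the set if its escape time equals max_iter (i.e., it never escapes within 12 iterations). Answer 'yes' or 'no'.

Answer: yes

Derivation:
z_0 = 0 + 0i, c = -1.0550 + -0.1140i
Iter 1: z = -1.0550 + -0.1140i, |z|^2 = 1.1260
Iter 2: z = 0.0450 + 0.1265i, |z|^2 = 0.0180
Iter 3: z = -1.0690 + -0.1026i, |z|^2 = 1.1533
Iter 4: z = 0.0772 + 0.1054i, |z|^2 = 0.0171
Iter 5: z = -1.0601 + -0.0977i, |z|^2 = 1.1335
Iter 6: z = 0.0593 + 0.0932i, |z|^2 = 0.0122
Iter 7: z = -1.0602 + -0.1029i, |z|^2 = 1.1346
Iter 8: z = 0.0584 + 0.1043i, |z|^2 = 0.0143
Iter 9: z = -1.0625 + -0.1018i, |z|^2 = 1.1392
Iter 10: z = 0.0635 + 0.1024i, |z|^2 = 0.0145
Iter 11: z = -1.0615 + -0.1010i, |z|^2 = 1.1369
Did not escape in 12 iterations → in set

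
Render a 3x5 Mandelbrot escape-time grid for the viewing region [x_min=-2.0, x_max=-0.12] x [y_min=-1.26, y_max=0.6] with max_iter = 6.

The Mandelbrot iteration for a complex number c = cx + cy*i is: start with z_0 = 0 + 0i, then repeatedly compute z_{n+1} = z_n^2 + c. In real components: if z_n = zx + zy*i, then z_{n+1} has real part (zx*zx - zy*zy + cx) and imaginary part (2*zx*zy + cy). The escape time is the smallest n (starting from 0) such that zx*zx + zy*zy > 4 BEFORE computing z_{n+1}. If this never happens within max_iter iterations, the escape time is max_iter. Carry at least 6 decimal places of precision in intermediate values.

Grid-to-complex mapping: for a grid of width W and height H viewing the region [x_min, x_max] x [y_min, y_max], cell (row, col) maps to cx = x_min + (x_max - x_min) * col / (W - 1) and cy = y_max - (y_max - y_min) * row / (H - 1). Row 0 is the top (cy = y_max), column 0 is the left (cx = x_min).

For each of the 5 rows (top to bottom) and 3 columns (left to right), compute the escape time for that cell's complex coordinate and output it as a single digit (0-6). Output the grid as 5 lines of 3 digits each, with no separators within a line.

Answer: 146
166
166
136
123

Derivation:
(row=0, col=0): c = -2.0000 + 0.6000i → escape time 1
(row=0, col=1): c = -1.0600 + 0.6000i → escape time 4
(row=0, col=2): c = -0.1200 + 0.6000i → escape time 6
(row=1, col=0): c = -2.0000 + 0.1350i → escape time 1
(row=1, col=1): c = -1.0600 + 0.1350i → escape time 6
(row=1, col=2): c = -0.1200 + 0.1350i → escape time 6
(row=2, col=0): c = -2.0000 + -0.3300i → escape time 1
(row=2, col=1): c = -1.0600 + -0.3300i → escape time 6
(row=2, col=2): c = -0.1200 + -0.3300i → escape time 6
(row=3, col=0): c = -2.0000 + -0.7950i → escape time 1
(row=3, col=1): c = -1.0600 + -0.7950i → escape time 3
(row=3, col=2): c = -0.1200 + -0.7950i → escape time 6
(row=4, col=0): c = -2.0000 + -1.2600i → escape time 1
(row=4, col=1): c = -1.0600 + -1.2600i → escape time 2
(row=4, col=2): c = -0.1200 + -1.2600i → escape time 3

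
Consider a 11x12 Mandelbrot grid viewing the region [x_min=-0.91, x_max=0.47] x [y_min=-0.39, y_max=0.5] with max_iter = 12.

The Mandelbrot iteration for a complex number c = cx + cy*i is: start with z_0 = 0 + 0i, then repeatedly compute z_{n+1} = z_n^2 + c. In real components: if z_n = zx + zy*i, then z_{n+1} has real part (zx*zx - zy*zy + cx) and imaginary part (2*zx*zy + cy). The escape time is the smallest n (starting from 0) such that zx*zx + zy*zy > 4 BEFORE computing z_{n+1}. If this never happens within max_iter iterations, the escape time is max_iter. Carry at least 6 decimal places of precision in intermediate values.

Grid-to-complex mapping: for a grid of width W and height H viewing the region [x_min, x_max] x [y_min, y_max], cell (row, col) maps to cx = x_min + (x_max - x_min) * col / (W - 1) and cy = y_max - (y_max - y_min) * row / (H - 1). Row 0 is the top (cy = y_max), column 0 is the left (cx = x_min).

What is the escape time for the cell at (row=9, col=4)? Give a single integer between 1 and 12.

Answer: 12

Derivation:
z_0 = 0 + 0i, c = -0.3580 + -0.2282i
Iter 1: z = -0.3580 + -0.2282i, |z|^2 = 0.1802
Iter 2: z = -0.2819 + -0.0648i, |z|^2 = 0.0837
Iter 3: z = -0.2827 + -0.1916i, |z|^2 = 0.1167
Iter 4: z = -0.3148 + -0.1198i, |z|^2 = 0.1134
Iter 5: z = -0.2733 + -0.1527i, |z|^2 = 0.0980
Iter 6: z = -0.3067 + -0.1447i, |z|^2 = 0.1150
Iter 7: z = -0.2849 + -0.1394i, |z|^2 = 0.1006
Iter 8: z = -0.2963 + -0.1487i, |z|^2 = 0.1099
Iter 9: z = -0.2923 + -0.1401i, |z|^2 = 0.1051
Iter 10: z = -0.2921 + -0.1463i, |z|^2 = 0.1068
Iter 11: z = -0.2941 + -0.1427i, |z|^2 = 0.1068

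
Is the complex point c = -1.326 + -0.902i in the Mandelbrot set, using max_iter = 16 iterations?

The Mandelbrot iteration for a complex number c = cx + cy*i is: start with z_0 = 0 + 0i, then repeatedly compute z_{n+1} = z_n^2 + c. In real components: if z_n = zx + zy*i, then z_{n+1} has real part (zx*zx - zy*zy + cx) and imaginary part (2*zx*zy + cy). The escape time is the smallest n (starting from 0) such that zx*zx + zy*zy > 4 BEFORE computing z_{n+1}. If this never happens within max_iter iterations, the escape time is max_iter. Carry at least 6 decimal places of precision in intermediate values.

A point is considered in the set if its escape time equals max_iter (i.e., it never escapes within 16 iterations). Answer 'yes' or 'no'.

z_0 = 0 + 0i, c = -1.3260 + -0.9020i
Iter 1: z = -1.3260 + -0.9020i, |z|^2 = 2.5719
Iter 2: z = -0.3813 + 1.4901i, |z|^2 = 2.3658
Iter 3: z = -3.4010 + -2.0384i, |z|^2 = 15.7220
Escaped at iteration 3

Answer: no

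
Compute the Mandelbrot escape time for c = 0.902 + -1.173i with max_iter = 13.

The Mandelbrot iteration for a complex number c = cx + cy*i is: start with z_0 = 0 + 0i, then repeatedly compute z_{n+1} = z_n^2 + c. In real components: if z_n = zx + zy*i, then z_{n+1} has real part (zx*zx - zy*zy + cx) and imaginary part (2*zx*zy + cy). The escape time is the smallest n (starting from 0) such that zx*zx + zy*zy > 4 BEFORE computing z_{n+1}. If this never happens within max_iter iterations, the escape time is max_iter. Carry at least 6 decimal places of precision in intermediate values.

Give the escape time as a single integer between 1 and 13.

Answer: 2

Derivation:
z_0 = 0 + 0i, c = 0.9020 + -1.1730i
Iter 1: z = 0.9020 + -1.1730i, |z|^2 = 2.1895
Iter 2: z = 0.3397 + -3.2891i, |z|^2 = 10.9335
Escaped at iteration 2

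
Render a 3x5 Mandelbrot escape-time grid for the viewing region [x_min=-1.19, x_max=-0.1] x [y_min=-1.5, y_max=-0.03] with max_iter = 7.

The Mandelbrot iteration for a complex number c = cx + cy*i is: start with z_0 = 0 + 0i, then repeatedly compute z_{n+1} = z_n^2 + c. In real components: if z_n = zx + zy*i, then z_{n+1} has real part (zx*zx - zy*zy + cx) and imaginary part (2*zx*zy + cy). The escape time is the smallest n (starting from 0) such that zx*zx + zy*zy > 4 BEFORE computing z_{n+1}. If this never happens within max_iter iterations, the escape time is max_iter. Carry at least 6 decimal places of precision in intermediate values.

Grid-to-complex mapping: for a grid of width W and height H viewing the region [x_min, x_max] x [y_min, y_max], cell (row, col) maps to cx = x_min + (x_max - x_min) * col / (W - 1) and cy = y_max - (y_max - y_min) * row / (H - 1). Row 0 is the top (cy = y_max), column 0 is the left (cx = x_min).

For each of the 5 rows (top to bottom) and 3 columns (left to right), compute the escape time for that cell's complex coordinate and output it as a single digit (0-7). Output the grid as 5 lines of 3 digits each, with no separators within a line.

Answer: 777
777
347
335
222

Derivation:
(row=0, col=0): c = -1.1900 + -0.0300i → escape time 7
(row=0, col=1): c = -0.6450 + -0.0300i → escape time 7
(row=0, col=2): c = -0.1000 + -0.0300i → escape time 7
(row=1, col=0): c = -1.1900 + -0.3975i → escape time 7
(row=1, col=1): c = -0.6450 + -0.3975i → escape time 7
(row=1, col=2): c = -0.1000 + -0.3975i → escape time 7
(row=2, col=0): c = -1.1900 + -0.7650i → escape time 3
(row=2, col=1): c = -0.6450 + -0.7650i → escape time 4
(row=2, col=2): c = -0.1000 + -0.7650i → escape time 7
(row=3, col=0): c = -1.1900 + -1.1325i → escape time 3
(row=3, col=1): c = -0.6450 + -1.1325i → escape time 3
(row=3, col=2): c = -0.1000 + -1.1325i → escape time 5
(row=4, col=0): c = -1.1900 + -1.5000i → escape time 2
(row=4, col=1): c = -0.6450 + -1.5000i → escape time 2
(row=4, col=2): c = -0.1000 + -1.5000i → escape time 2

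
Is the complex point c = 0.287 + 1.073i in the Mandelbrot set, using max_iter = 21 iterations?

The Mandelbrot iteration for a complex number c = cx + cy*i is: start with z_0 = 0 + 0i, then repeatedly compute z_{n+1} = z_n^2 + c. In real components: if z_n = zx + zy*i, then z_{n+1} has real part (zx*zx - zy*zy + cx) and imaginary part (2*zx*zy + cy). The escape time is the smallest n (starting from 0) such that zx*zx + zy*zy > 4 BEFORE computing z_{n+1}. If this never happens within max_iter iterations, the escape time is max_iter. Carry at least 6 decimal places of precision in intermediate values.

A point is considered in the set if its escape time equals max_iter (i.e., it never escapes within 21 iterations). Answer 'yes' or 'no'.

z_0 = 0 + 0i, c = 0.2870 + 1.0730i
Iter 1: z = 0.2870 + 1.0730i, |z|^2 = 1.2337
Iter 2: z = -0.7820 + 1.6889i, |z|^2 = 3.4639
Iter 3: z = -1.9539 + -1.5683i, |z|^2 = 6.2774
Escaped at iteration 3

Answer: no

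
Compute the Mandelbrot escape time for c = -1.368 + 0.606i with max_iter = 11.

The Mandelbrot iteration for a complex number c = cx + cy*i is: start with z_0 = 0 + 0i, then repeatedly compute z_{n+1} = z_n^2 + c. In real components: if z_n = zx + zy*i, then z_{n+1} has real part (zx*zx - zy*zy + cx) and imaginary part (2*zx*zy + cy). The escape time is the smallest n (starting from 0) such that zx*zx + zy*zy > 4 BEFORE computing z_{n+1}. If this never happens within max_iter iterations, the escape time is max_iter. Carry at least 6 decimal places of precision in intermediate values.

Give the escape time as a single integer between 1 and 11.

z_0 = 0 + 0i, c = -1.3680 + 0.6060i
Iter 1: z = -1.3680 + 0.6060i, |z|^2 = 2.2387
Iter 2: z = 0.1362 + -1.0520i, |z|^2 = 1.1253
Iter 3: z = -2.4562 + 0.3195i, |z|^2 = 6.1349
Escaped at iteration 3

Answer: 3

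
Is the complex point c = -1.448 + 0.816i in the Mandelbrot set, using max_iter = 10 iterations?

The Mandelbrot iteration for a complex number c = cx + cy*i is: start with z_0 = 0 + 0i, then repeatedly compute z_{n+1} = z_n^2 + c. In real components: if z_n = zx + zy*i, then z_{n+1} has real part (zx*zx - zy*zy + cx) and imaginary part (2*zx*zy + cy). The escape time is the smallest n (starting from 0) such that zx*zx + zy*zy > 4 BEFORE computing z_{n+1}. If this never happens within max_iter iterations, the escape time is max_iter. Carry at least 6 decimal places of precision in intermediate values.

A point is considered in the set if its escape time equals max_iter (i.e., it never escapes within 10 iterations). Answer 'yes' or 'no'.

Answer: no

Derivation:
z_0 = 0 + 0i, c = -1.4480 + 0.8160i
Iter 1: z = -1.4480 + 0.8160i, |z|^2 = 2.7626
Iter 2: z = -0.0172 + -1.5471i, |z|^2 = 2.3939
Iter 3: z = -3.8413 + 0.8691i, |z|^2 = 15.5111
Escaped at iteration 3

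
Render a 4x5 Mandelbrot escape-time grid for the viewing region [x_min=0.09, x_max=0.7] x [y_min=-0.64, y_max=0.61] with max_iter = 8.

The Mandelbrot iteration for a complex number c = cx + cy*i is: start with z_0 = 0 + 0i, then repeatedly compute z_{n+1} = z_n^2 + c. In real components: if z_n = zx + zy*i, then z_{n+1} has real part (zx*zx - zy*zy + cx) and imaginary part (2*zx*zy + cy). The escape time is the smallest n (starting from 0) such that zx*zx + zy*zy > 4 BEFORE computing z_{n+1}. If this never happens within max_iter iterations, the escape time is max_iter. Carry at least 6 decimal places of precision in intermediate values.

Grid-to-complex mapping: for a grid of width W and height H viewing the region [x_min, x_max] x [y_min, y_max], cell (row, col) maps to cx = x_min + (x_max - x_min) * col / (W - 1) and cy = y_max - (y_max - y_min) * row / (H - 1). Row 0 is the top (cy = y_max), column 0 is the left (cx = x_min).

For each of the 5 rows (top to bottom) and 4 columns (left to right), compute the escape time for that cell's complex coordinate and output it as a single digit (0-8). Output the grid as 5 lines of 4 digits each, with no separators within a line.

(row=0, col=0): c = 0.0900 + 0.6100i → escape time 8
(row=0, col=1): c = 0.2933 + 0.6100i → escape time 8
(row=0, col=2): c = 0.4967 + 0.6100i → escape time 4
(row=0, col=3): c = 0.7000 + 0.6100i → escape time 3
(row=1, col=0): c = 0.0900 + 0.2975i → escape time 8
(row=1, col=1): c = 0.2933 + 0.2975i → escape time 8
(row=1, col=2): c = 0.4967 + 0.2975i → escape time 6
(row=1, col=3): c = 0.7000 + 0.2975i → escape time 3
(row=2, col=0): c = 0.0900 + -0.0150i → escape time 8
(row=2, col=1): c = 0.2933 + -0.0150i → escape time 8
(row=2, col=2): c = 0.4967 + -0.0150i → escape time 5
(row=2, col=3): c = 0.7000 + -0.0150i → escape time 3
(row=3, col=0): c = 0.0900 + -0.3275i → escape time 8
(row=3, col=1): c = 0.2933 + -0.3275i → escape time 8
(row=3, col=2): c = 0.4967 + -0.3275i → escape time 6
(row=3, col=3): c = 0.7000 + -0.3275i → escape time 3
(row=4, col=0): c = 0.0900 + -0.6400i → escape time 8
(row=4, col=1): c = 0.2933 + -0.6400i → escape time 8
(row=4, col=2): c = 0.4967 + -0.6400i → escape time 4
(row=4, col=3): c = 0.7000 + -0.6400i → escape time 3

Answer: 8843
8863
8853
8863
8843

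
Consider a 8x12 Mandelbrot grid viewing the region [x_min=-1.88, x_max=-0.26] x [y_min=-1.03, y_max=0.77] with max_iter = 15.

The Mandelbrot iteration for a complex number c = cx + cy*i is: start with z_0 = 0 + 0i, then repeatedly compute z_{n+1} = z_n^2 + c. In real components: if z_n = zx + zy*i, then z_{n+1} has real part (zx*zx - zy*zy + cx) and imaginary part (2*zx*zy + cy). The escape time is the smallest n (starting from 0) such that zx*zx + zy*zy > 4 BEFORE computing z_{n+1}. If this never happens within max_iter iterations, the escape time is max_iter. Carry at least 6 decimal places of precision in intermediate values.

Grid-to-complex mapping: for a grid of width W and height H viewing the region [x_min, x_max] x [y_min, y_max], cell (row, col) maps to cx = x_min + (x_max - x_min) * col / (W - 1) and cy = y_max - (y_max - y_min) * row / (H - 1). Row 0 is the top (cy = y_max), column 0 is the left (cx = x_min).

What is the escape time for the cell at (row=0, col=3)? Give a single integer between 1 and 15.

Answer: 3

Derivation:
z_0 = 0 + 0i, c = -1.1857 + 0.7700i
Iter 1: z = -1.1857 + 0.7700i, |z|^2 = 1.9988
Iter 2: z = -0.3727 + -1.0560i, |z|^2 = 1.2540
Iter 3: z = -2.1619 + 1.5571i, |z|^2 = 7.0987
Escaped at iteration 3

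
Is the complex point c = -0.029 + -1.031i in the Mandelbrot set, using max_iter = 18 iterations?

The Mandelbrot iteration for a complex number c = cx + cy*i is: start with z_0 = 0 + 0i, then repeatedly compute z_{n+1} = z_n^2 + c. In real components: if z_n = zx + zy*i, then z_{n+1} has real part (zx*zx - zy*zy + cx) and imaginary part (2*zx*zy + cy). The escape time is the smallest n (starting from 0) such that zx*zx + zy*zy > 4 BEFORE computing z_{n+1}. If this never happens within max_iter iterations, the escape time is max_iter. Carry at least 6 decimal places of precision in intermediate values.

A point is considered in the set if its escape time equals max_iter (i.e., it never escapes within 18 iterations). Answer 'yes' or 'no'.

Answer: no

Derivation:
z_0 = 0 + 0i, c = -0.0290 + -1.0310i
Iter 1: z = -0.0290 + -1.0310i, |z|^2 = 1.0638
Iter 2: z = -1.0911 + -0.9712i, |z|^2 = 2.1338
Iter 3: z = 0.2183 + 1.0884i, |z|^2 = 1.2323
Iter 4: z = -1.1659 + -0.5558i, |z|^2 = 1.6683
Iter 5: z = 1.0215 + 0.2650i, |z|^2 = 1.1138
Iter 6: z = 0.9443 + -0.4895i, |z|^2 = 1.1313
Iter 7: z = 0.6231 + -1.9555i, |z|^2 = 4.2122
Escaped at iteration 7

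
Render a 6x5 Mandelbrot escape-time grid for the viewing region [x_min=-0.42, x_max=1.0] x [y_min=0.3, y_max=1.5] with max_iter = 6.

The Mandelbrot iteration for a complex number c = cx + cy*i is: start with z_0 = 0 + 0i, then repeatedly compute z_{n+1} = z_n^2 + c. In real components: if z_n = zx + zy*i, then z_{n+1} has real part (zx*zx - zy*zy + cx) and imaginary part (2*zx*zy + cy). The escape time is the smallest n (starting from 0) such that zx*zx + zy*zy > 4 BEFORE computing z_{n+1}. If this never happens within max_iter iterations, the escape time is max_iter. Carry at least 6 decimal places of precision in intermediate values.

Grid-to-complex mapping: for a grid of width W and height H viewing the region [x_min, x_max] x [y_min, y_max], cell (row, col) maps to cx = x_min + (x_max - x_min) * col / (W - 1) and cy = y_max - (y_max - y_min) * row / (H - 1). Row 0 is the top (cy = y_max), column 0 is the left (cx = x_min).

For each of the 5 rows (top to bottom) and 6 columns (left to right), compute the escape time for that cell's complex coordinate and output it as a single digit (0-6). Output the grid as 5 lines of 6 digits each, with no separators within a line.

(row=0, col=0): c = -0.4200 + 1.5000i → escape time 2
(row=0, col=1): c = -0.1360 + 1.5000i → escape time 2
(row=0, col=2): c = 0.1480 + 1.5000i → escape time 2
(row=0, col=3): c = 0.4320 + 1.5000i → escape time 2
(row=0, col=4): c = 0.7160 + 1.5000i → escape time 2
(row=0, col=5): c = 1.0000 + 1.5000i → escape time 2
(row=1, col=0): c = -0.4200 + 1.2000i → escape time 3
(row=1, col=1): c = -0.1360 + 1.2000i → escape time 3
(row=1, col=2): c = 0.1480 + 1.2000i → escape time 2
(row=1, col=3): c = 0.4320 + 1.2000i → escape time 2
(row=1, col=4): c = 0.7160 + 1.2000i → escape time 2
(row=1, col=5): c = 1.0000 + 1.2000i → escape time 2
(row=2, col=0): c = -0.4200 + 0.9000i → escape time 5
(row=2, col=1): c = -0.1360 + 0.9000i → escape time 6
(row=2, col=2): c = 0.1480 + 0.9000i → escape time 5
(row=2, col=3): c = 0.4320 + 0.9000i → escape time 3
(row=2, col=4): c = 0.7160 + 0.9000i → escape time 2
(row=2, col=5): c = 1.0000 + 0.9000i → escape time 2
(row=3, col=0): c = -0.4200 + 0.6000i → escape time 6
(row=3, col=1): c = -0.1360 + 0.6000i → escape time 6
(row=3, col=2): c = 0.1480 + 0.6000i → escape time 6
(row=3, col=3): c = 0.4320 + 0.6000i → escape time 6
(row=3, col=4): c = 0.7160 + 0.6000i → escape time 3
(row=3, col=5): c = 1.0000 + 0.6000i → escape time 2
(row=4, col=0): c = -0.4200 + 0.3000i → escape time 6
(row=4, col=1): c = -0.1360 + 0.3000i → escape time 6
(row=4, col=2): c = 0.1480 + 0.3000i → escape time 6
(row=4, col=3): c = 0.4320 + 0.3000i → escape time 6
(row=4, col=4): c = 0.7160 + 0.3000i → escape time 3
(row=4, col=5): c = 1.0000 + 0.3000i → escape time 2

Answer: 222222
332222
565322
666632
666632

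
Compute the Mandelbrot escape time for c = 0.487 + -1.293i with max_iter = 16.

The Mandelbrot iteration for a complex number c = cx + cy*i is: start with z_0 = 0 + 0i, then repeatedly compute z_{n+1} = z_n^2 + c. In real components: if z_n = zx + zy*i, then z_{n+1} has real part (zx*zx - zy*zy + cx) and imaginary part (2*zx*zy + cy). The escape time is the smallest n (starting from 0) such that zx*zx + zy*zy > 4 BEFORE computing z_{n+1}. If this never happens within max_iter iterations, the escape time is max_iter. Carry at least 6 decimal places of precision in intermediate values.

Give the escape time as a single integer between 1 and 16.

z_0 = 0 + 0i, c = 0.4870 + -1.2930i
Iter 1: z = 0.4870 + -1.2930i, |z|^2 = 1.9090
Iter 2: z = -0.9477 + -2.5524i, |z|^2 = 7.4128
Escaped at iteration 2

Answer: 2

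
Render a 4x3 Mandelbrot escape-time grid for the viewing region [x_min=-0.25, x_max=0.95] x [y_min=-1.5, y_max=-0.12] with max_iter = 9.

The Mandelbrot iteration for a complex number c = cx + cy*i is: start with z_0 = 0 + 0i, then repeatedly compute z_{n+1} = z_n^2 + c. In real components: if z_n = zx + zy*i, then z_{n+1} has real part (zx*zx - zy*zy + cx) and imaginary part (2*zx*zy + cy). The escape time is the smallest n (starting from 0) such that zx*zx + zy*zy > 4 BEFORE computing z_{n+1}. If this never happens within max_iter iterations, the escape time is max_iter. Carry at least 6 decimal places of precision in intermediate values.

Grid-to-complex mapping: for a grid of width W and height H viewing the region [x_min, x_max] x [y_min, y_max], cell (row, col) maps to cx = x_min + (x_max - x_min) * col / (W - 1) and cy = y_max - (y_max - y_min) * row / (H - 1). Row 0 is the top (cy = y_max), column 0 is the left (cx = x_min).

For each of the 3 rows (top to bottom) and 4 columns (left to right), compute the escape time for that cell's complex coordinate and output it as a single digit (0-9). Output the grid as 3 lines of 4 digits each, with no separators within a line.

(row=0, col=0): c = -0.2500 + -0.1200i → escape time 9
(row=0, col=1): c = 0.1500 + -0.1200i → escape time 9
(row=0, col=2): c = 0.5500 + -0.1200i → escape time 4
(row=0, col=3): c = 0.9500 + -0.1200i → escape time 3
(row=1, col=0): c = -0.2500 + -0.8100i → escape time 9
(row=1, col=1): c = 0.1500 + -0.8100i → escape time 5
(row=1, col=2): c = 0.5500 + -0.8100i → escape time 3
(row=1, col=3): c = 0.9500 + -0.8100i → escape time 2
(row=2, col=0): c = -0.2500 + -1.5000i → escape time 2
(row=2, col=1): c = 0.1500 + -1.5000i → escape time 2
(row=2, col=2): c = 0.5500 + -1.5000i → escape time 2
(row=2, col=3): c = 0.9500 + -1.5000i → escape time 2

Answer: 9943
9532
2222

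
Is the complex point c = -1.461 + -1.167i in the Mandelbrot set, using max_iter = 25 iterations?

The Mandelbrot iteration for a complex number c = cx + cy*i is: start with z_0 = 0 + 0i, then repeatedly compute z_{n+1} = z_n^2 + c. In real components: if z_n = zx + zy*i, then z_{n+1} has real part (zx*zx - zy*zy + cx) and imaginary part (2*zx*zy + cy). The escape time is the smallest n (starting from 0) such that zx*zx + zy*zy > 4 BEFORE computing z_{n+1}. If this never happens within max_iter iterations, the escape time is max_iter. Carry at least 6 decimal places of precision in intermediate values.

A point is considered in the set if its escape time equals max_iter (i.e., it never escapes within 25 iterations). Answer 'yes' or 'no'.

z_0 = 0 + 0i, c = -1.4610 + -1.1670i
Iter 1: z = -1.4610 + -1.1670i, |z|^2 = 3.4964
Iter 2: z = -0.6884 + 2.2430i, |z|^2 = 5.5048
Escaped at iteration 2

Answer: no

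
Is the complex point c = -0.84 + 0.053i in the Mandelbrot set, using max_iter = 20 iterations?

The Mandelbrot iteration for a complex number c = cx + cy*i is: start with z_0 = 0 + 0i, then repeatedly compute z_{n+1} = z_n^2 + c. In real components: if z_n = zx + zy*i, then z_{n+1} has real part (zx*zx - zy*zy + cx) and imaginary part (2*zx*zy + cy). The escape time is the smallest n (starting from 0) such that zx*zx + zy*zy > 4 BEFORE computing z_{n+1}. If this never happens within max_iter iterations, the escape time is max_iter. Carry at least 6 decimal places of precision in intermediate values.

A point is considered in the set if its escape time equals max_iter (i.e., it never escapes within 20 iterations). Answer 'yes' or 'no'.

Answer: yes

Derivation:
z_0 = 0 + 0i, c = -0.8400 + 0.0530i
Iter 1: z = -0.8400 + 0.0530i, |z|^2 = 0.7084
Iter 2: z = -0.1372 + -0.0360i, |z|^2 = 0.0201
Iter 3: z = -0.8225 + 0.0629i, |z|^2 = 0.6804
Iter 4: z = -0.1675 + -0.0505i, |z|^2 = 0.0306
Iter 5: z = -0.8145 + 0.0699i, |z|^2 = 0.6683
Iter 6: z = -0.1815 + -0.0609i, |z|^2 = 0.0366
Iter 7: z = -0.8108 + 0.0751i, |z|^2 = 0.6630
Iter 8: z = -0.1883 + -0.0688i, |z|^2 = 0.0402
Iter 9: z = -0.8093 + 0.0789i, |z|^2 = 0.6611
Iter 10: z = -0.1913 + -0.0747i, |z|^2 = 0.0422
Iter 11: z = -0.8090 + 0.0816i, |z|^2 = 0.6611
Iter 12: z = -0.1922 + -0.0790i, |z|^2 = 0.0432
Iter 13: z = -0.8093 + 0.0834i, |z|^2 = 0.6619
Iter 14: z = -0.1920 + -0.0819i, |z|^2 = 0.0436
Iter 15: z = -0.8099 + 0.0845i, |z|^2 = 0.6630
Iter 16: z = -0.1913 + -0.0838i, |z|^2 = 0.0436
Iter 17: z = -0.8104 + 0.0851i, |z|^2 = 0.6640
Iter 18: z = -0.1904 + -0.0849i, |z|^2 = 0.0435
Iter 19: z = -0.8109 + 0.0853i, |z|^2 = 0.6649
Did not escape in 20 iterations → in set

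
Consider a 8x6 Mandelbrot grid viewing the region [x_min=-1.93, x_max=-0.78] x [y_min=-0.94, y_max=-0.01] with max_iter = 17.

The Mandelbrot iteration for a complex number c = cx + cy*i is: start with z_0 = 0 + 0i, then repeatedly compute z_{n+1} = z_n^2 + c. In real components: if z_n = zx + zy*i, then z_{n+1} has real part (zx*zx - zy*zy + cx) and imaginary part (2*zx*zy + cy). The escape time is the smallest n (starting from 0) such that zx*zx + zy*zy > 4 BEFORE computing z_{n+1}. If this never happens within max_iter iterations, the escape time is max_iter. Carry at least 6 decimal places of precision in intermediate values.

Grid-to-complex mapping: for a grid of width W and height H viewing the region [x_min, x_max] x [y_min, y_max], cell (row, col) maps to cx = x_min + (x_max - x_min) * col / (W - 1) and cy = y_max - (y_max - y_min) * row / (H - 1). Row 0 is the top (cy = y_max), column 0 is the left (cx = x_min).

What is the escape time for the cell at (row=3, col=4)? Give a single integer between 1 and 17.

z_0 = 0 + 0i, c = -1.2729 + -0.5680i
Iter 1: z = -1.2729 + -0.5680i, |z|^2 = 1.9428
Iter 2: z = 0.0247 + 0.8780i, |z|^2 = 0.7714
Iter 3: z = -2.0431 + -0.5247i, |z|^2 = 4.4494
Escaped at iteration 3

Answer: 3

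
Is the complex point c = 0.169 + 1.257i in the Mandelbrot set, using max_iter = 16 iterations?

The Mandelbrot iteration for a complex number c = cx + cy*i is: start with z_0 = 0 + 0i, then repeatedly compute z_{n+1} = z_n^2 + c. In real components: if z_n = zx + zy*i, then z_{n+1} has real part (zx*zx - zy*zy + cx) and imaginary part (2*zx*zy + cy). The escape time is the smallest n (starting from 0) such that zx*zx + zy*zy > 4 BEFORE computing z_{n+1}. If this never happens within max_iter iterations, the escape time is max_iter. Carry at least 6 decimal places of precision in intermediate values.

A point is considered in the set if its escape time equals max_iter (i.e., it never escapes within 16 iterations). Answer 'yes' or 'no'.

z_0 = 0 + 0i, c = 0.1690 + 1.2570i
Iter 1: z = 0.1690 + 1.2570i, |z|^2 = 1.6086
Iter 2: z = -1.3825 + 1.6819i, |z|^2 = 4.7399
Escaped at iteration 2

Answer: no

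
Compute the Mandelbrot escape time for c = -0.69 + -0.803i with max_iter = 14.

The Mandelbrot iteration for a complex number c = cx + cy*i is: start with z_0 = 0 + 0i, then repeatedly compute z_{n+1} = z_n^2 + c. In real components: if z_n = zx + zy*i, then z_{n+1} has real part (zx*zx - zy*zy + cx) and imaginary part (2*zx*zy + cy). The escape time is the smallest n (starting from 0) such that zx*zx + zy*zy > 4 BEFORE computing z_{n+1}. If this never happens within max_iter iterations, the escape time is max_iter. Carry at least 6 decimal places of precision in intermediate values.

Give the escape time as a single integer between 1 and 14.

z_0 = 0 + 0i, c = -0.6900 + -0.8030i
Iter 1: z = -0.6900 + -0.8030i, |z|^2 = 1.1209
Iter 2: z = -0.8587 + 0.3051i, |z|^2 = 0.8305
Iter 3: z = -0.0457 + -1.3271i, |z|^2 = 1.7632
Iter 4: z = -2.4490 + -0.6816i, |z|^2 = 6.4621
Escaped at iteration 4

Answer: 4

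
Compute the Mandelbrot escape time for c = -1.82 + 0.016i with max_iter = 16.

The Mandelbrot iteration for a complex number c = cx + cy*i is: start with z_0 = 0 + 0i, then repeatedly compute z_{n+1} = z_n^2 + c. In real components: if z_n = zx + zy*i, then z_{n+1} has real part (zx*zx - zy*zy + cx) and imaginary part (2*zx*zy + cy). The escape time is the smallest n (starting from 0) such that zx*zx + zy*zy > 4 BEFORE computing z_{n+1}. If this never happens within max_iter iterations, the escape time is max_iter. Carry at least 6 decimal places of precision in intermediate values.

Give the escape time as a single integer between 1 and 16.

Answer: 8

Derivation:
z_0 = 0 + 0i, c = -1.8200 + 0.0160i
Iter 1: z = -1.8200 + 0.0160i, |z|^2 = 3.3127
Iter 2: z = 1.4921 + -0.0422i, |z|^2 = 2.2283
Iter 3: z = 0.4047 + -0.1101i, |z|^2 = 0.1759
Iter 4: z = -1.6683 + -0.0731i, |z|^2 = 2.7886
Iter 5: z = 0.9580 + 0.2598i, |z|^2 = 0.9852
Iter 6: z = -0.9698 + 0.5138i, |z|^2 = 1.2046
Iter 7: z = -1.1435 + -0.9807i, |z|^2 = 2.2693
Iter 8: z = -1.4743 + 2.2588i, |z|^2 = 7.2755
Escaped at iteration 8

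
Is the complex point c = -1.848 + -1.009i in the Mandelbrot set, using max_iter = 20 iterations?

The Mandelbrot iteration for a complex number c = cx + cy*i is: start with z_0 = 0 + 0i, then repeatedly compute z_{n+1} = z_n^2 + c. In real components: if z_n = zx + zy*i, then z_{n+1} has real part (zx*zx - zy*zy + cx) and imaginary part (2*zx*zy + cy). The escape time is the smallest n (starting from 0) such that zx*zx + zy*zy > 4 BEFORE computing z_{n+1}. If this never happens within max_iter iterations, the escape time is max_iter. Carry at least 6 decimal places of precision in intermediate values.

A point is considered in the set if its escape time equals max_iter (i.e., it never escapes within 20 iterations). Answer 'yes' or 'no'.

z_0 = 0 + 0i, c = -1.8480 + -1.0090i
Iter 1: z = -1.8480 + -1.0090i, |z|^2 = 4.4332
Escaped at iteration 1

Answer: no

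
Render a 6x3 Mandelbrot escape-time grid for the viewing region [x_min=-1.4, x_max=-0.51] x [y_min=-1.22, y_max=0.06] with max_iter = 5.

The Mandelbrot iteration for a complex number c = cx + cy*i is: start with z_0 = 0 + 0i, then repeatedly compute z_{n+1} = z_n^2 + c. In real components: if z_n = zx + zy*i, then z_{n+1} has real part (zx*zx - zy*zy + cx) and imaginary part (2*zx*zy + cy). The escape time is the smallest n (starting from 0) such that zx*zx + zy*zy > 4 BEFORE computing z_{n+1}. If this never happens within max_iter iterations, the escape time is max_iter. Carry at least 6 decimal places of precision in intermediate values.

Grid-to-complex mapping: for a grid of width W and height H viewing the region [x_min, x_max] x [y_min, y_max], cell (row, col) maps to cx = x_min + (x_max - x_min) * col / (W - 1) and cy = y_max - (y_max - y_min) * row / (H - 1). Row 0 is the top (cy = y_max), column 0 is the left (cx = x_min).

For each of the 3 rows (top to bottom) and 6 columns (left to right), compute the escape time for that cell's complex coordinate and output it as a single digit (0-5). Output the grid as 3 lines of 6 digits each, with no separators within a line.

Answer: 555555
335555
223333

Derivation:
(row=0, col=0): c = -1.4000 + 0.0600i → escape time 5
(row=0, col=1): c = -1.2220 + 0.0600i → escape time 5
(row=0, col=2): c = -1.0440 + 0.0600i → escape time 5
(row=0, col=3): c = -0.8660 + 0.0600i → escape time 5
(row=0, col=4): c = -0.6880 + 0.0600i → escape time 5
(row=0, col=5): c = -0.5100 + 0.0600i → escape time 5
(row=1, col=0): c = -1.4000 + -0.5800i → escape time 3
(row=1, col=1): c = -1.2220 + -0.5800i → escape time 3
(row=1, col=2): c = -1.0440 + -0.5800i → escape time 5
(row=1, col=3): c = -0.8660 + -0.5800i → escape time 5
(row=1, col=4): c = -0.6880 + -0.5800i → escape time 5
(row=1, col=5): c = -0.5100 + -0.5800i → escape time 5
(row=2, col=0): c = -1.4000 + -1.2200i → escape time 2
(row=2, col=1): c = -1.2220 + -1.2200i → escape time 2
(row=2, col=2): c = -1.0440 + -1.2200i → escape time 3
(row=2, col=3): c = -0.8660 + -1.2200i → escape time 3
(row=2, col=4): c = -0.6880 + -1.2200i → escape time 3
(row=2, col=5): c = -0.5100 + -1.2200i → escape time 3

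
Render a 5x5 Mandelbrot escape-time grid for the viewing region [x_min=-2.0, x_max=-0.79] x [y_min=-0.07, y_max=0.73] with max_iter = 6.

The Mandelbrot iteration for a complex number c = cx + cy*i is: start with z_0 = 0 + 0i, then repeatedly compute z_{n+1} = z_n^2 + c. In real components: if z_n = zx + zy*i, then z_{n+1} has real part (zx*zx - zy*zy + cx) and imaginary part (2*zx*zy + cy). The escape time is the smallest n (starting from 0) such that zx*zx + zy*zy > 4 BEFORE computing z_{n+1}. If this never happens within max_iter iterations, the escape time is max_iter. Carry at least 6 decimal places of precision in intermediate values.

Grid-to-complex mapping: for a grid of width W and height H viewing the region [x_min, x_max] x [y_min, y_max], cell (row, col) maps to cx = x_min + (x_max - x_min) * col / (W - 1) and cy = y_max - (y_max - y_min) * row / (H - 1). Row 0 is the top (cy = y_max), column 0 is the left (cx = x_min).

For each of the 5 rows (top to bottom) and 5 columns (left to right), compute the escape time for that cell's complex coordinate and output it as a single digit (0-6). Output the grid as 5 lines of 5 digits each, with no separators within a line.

Answer: 13334
13356
14566
15666
16666

Derivation:
(row=0, col=0): c = -2.0000 + 0.7300i → escape time 1
(row=0, col=1): c = -1.6975 + 0.7300i → escape time 3
(row=0, col=2): c = -1.3950 + 0.7300i → escape time 3
(row=0, col=3): c = -1.0925 + 0.7300i → escape time 3
(row=0, col=4): c = -0.7900 + 0.7300i → escape time 4
(row=1, col=0): c = -2.0000 + 0.5300i → escape time 1
(row=1, col=1): c = -1.6975 + 0.5300i → escape time 3
(row=1, col=2): c = -1.3950 + 0.5300i → escape time 3
(row=1, col=3): c = -1.0925 + 0.5300i → escape time 5
(row=1, col=4): c = -0.7900 + 0.5300i → escape time 6
(row=2, col=0): c = -2.0000 + 0.3300i → escape time 1
(row=2, col=1): c = -1.6975 + 0.3300i → escape time 4
(row=2, col=2): c = -1.3950 + 0.3300i → escape time 5
(row=2, col=3): c = -1.0925 + 0.3300i → escape time 6
(row=2, col=4): c = -0.7900 + 0.3300i → escape time 6
(row=3, col=0): c = -2.0000 + 0.1300i → escape time 1
(row=3, col=1): c = -1.6975 + 0.1300i → escape time 5
(row=3, col=2): c = -1.3950 + 0.1300i → escape time 6
(row=3, col=3): c = -1.0925 + 0.1300i → escape time 6
(row=3, col=4): c = -0.7900 + 0.1300i → escape time 6
(row=4, col=0): c = -2.0000 + -0.0700i → escape time 1
(row=4, col=1): c = -1.6975 + -0.0700i → escape time 6
(row=4, col=2): c = -1.3950 + -0.0700i → escape time 6
(row=4, col=3): c = -1.0925 + -0.0700i → escape time 6
(row=4, col=4): c = -0.7900 + -0.0700i → escape time 6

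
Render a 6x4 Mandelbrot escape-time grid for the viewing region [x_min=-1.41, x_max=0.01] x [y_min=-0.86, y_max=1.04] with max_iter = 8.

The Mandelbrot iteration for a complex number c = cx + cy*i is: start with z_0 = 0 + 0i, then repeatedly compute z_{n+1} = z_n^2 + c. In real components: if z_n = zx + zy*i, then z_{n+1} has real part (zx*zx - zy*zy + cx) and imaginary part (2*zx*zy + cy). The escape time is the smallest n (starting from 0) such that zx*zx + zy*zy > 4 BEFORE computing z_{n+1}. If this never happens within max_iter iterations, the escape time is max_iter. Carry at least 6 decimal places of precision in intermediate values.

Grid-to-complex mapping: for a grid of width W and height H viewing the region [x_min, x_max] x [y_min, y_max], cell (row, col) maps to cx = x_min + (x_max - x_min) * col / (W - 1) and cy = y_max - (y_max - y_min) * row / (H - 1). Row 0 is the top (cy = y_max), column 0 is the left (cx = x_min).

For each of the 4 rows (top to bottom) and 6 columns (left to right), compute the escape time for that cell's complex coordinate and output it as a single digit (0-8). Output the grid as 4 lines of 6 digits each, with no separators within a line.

(row=0, col=0): c = -1.4100 + 1.0400i → escape time 3
(row=0, col=1): c = -1.1260 + 1.0400i → escape time 3
(row=0, col=2): c = -0.8420 + 1.0400i → escape time 3
(row=0, col=3): c = -0.5580 + 1.0400i → escape time 4
(row=0, col=4): c = -0.2740 + 1.0400i → escape time 5
(row=0, col=5): c = 0.0100 + 1.0400i → escape time 5
(row=1, col=0): c = -1.4100 + 0.4067i → escape time 4
(row=1, col=1): c = -1.1260 + 0.4067i → escape time 7
(row=1, col=2): c = -0.8420 + 0.4067i → escape time 7
(row=1, col=3): c = -0.5580 + 0.4067i → escape time 8
(row=1, col=4): c = -0.2740 + 0.4067i → escape time 8
(row=1, col=5): c = 0.0100 + 0.4067i → escape time 8
(row=2, col=0): c = -1.4100 + -0.2267i → escape time 5
(row=2, col=1): c = -1.1260 + -0.2267i → escape time 8
(row=2, col=2): c = -0.8420 + -0.2267i → escape time 8
(row=2, col=3): c = -0.5580 + -0.2267i → escape time 8
(row=2, col=4): c = -0.2740 + -0.2267i → escape time 8
(row=2, col=5): c = 0.0100 + -0.2267i → escape time 8
(row=3, col=0): c = -1.4100 + -0.8600i → escape time 3
(row=3, col=1): c = -1.1260 + -0.8600i → escape time 3
(row=3, col=2): c = -0.8420 + -0.8600i → escape time 4
(row=3, col=3): c = -0.5580 + -0.8600i → escape time 4
(row=3, col=4): c = -0.2740 + -0.8600i → escape time 8
(row=3, col=5): c = 0.0100 + -0.8600i → escape time 8

Answer: 333455
477888
588888
334488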